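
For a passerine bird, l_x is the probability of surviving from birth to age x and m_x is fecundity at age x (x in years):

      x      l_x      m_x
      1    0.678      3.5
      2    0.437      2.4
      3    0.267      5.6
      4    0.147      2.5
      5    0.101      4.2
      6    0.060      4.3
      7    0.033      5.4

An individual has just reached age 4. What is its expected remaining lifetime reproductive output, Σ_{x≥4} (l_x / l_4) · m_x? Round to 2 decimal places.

8.35

l_4 = 0.147. Conditional survival from age 4 to x is l_x / l_4.
  x=4: (0.147/0.147) × 2.5 = 2.5000
  x=5: (0.101/0.147) × 4.2 = 2.8857
  x=6: (0.060/0.147) × 4.3 = 1.7551
  x=7: (0.033/0.147) × 5.4 = 1.2122
Sum = 2.5000 + 2.8857 + 1.7551 + 1.2122 = 8.3531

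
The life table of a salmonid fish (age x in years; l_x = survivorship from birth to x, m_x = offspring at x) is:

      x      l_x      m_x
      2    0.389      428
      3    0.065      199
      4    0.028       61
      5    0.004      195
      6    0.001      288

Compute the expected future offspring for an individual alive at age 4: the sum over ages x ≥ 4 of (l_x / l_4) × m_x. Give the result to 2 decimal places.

l_4 = 0.028. Conditional survival from age 4 to x is l_x / l_4.
  x=4: (0.028/0.028) × 61 = 61.0000
  x=5: (0.004/0.028) × 195 = 27.8571
  x=6: (0.001/0.028) × 288 = 10.2857
Sum = 61.0000 + 27.8571 + 10.2857 = 99.1429

99.14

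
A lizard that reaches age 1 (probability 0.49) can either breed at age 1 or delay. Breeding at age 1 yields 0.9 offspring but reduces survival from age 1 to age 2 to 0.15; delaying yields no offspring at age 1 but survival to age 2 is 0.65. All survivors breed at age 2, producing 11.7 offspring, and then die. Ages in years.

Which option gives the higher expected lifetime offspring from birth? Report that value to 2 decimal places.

breed at age 1: R₀ = 0.49 × (0.9 + 0.15 × 11.7) = 0.49 × 2.6550 = 1.3009
delay to age 2: R₀ = 0.49 × (0.65 × 11.7) = 0.49 × 7.6050 = 3.7264
Higher: delay to age 2 (3.7264).

3.73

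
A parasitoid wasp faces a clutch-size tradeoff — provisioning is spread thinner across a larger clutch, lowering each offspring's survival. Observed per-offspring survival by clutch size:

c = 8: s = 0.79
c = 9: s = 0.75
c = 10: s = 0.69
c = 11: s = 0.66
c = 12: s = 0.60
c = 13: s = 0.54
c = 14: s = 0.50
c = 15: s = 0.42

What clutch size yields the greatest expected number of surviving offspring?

11

Expected surviving offspring = c × s(c):
  c=8: 8 × 0.79 = 6.320
  c=9: 9 × 0.75 = 6.750
  c=10: 10 × 0.69 = 6.900
  c=11: 11 × 0.66 = 7.260
  c=12: 12 × 0.60 = 7.200
  c=13: 13 × 0.54 = 7.020
  c=14: 14 × 0.50 = 7.000
  c=15: 15 × 0.42 = 6.300
Maximum at c = 11 (7.260 surviving offspring).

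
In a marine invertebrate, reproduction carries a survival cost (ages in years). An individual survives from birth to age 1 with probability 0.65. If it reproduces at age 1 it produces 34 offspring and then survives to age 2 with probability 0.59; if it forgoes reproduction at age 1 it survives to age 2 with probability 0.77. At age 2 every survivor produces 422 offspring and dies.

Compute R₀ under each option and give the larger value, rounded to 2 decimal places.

breed at age 1: R₀ = 0.65 × (34 + 0.59 × 422) = 0.65 × 282.9800 = 183.9370
delay to age 2: R₀ = 0.65 × (0.77 × 422) = 0.65 × 324.9400 = 211.2110
Higher: delay to age 2 (211.2110).

211.21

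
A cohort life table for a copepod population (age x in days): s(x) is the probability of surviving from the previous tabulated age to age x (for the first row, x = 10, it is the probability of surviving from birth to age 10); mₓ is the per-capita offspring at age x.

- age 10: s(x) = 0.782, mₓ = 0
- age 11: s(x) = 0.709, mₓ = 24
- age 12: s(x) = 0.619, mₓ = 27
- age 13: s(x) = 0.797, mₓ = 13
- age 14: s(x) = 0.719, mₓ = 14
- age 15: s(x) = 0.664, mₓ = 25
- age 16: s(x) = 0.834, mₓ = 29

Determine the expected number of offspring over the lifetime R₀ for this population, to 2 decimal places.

Survivorship from birth: l_x = s_10·s_11·…·s_x.
  l_10 = 0.78200
  l_11 = 0.55444
  l_12 = 0.34320
  l_13 = 0.27353
  l_14 = 0.19667
  l_15 = 0.13059
  l_16 = 0.10891
R₀ = Σ l_x mₓ:
  age 10: 0.78200 × 0 = 0.0000
  age 11: 0.55444 × 24 = 13.3066
  age 12: 0.34320 × 27 = 9.2664
  age 13: 0.27353 × 13 = 3.5559
  age 14: 0.19667 × 14 = 2.7534
  age 15: 0.13059 × 25 = 3.2648
  age 16: 0.10891 × 29 = 3.1584
R₀ = 0.0000 + 13.3066 + 9.2664 + 3.5559 + 2.7534 + 3.2648 + 3.1584 = 35.3054

35.31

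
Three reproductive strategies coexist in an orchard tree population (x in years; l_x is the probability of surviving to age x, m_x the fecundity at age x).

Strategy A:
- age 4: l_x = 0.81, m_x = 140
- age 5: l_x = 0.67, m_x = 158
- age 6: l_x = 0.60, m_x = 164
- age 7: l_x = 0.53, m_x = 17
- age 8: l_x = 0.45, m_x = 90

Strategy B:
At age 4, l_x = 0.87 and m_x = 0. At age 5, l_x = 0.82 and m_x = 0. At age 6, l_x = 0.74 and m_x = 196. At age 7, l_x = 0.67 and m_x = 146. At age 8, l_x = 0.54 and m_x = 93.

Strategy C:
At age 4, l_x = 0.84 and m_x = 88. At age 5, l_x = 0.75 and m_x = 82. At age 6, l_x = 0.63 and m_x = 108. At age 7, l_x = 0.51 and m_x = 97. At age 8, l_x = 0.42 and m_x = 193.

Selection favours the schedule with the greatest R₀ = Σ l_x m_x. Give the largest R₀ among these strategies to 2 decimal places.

Strategy A: R₀ = 0.81×140 + 0.67×158 + 0.60×164 + 0.53×17 + 0.45×90 = 367.1700
Strategy B: R₀ = 0.87×0 + 0.82×0 + 0.74×196 + 0.67×146 + 0.54×93 = 293.0800
Strategy C: R₀ = 0.84×88 + 0.75×82 + 0.63×108 + 0.51×97 + 0.42×193 = 333.9900
Highest R₀: strategy A with 367.1700.

367.17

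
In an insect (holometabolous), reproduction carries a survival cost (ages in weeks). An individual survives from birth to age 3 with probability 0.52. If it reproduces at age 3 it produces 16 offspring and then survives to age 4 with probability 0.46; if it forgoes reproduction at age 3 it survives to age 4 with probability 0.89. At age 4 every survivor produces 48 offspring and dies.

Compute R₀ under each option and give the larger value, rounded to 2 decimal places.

22.21

breed at age 3: R₀ = 0.52 × (16 + 0.46 × 48) = 0.52 × 38.0800 = 19.8016
delay to age 4: R₀ = 0.52 × (0.89 × 48) = 0.52 × 42.7200 = 22.2144
Higher: delay to age 4 (22.2144).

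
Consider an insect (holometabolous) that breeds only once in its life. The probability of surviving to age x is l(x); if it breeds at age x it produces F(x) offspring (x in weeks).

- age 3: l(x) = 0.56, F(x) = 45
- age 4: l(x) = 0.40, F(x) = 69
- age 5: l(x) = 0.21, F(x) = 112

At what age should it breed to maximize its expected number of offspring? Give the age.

4

Expected offspring if breeding at age x = l(x) × F(x):
  age 3: 0.56 × 45 = 25.200
  age 4: 0.40 × 69 = 27.600
  age 5: 0.21 × 112 = 23.520
Maximum at age 4 (27.600).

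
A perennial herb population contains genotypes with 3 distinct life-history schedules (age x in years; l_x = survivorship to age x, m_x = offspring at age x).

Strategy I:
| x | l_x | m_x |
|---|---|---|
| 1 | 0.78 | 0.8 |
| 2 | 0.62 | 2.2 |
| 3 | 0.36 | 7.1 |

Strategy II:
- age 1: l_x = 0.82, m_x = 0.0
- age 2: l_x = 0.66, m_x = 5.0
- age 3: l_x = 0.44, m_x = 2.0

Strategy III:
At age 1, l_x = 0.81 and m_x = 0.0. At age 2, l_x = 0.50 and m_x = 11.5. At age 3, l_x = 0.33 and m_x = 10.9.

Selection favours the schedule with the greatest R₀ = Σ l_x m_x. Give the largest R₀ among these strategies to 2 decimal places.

Strategy I: R₀ = 0.78×0.8 + 0.62×2.2 + 0.36×7.1 = 4.5440
Strategy II: R₀ = 0.82×0.0 + 0.66×5.0 + 0.44×2.0 = 4.1800
Strategy III: R₀ = 0.81×0.0 + 0.50×11.5 + 0.33×10.9 = 9.3470
Highest R₀: strategy III with 9.3470.

9.35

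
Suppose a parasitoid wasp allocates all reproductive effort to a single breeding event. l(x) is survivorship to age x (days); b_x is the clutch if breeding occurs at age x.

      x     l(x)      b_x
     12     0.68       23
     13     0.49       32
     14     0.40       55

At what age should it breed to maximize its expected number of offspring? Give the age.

Expected offspring if breeding at age x = l(x) × b_x:
  age 12: 0.68 × 23 = 15.640
  age 13: 0.49 × 32 = 15.680
  age 14: 0.40 × 55 = 22.000
Maximum at age 14 (22.000).

14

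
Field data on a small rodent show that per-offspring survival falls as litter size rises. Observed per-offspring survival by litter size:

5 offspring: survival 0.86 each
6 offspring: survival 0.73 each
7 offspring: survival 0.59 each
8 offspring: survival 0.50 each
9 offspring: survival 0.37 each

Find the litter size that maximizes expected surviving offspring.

Expected surviving offspring = c × s(c):
  c=5: 5 × 0.86 = 4.300
  c=6: 6 × 0.73 = 4.380
  c=7: 7 × 0.59 = 4.130
  c=8: 8 × 0.50 = 4.000
  c=9: 9 × 0.37 = 3.330
Maximum at c = 6 (4.380 surviving offspring).

6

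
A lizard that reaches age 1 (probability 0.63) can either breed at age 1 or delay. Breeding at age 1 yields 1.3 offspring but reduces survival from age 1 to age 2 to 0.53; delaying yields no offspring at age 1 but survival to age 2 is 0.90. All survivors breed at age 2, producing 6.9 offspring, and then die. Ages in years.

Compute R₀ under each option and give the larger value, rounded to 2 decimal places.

3.91

breed at age 1: R₀ = 0.63 × (1.3 + 0.53 × 6.9) = 0.63 × 4.9570 = 3.1229
delay to age 2: R₀ = 0.63 × (0.90 × 6.9) = 0.63 × 6.2100 = 3.9123
Higher: delay to age 2 (3.9123).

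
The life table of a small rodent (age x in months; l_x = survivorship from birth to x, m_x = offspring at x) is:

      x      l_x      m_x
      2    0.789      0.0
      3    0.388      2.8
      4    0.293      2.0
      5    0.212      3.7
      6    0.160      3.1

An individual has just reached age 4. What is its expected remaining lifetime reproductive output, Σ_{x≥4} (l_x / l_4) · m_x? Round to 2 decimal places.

6.37

l_4 = 0.293. Conditional survival from age 4 to x is l_x / l_4.
  x=4: (0.293/0.293) × 2.0 = 2.0000
  x=5: (0.212/0.293) × 3.7 = 2.6771
  x=6: (0.160/0.293) × 3.1 = 1.6928
Sum = 2.0000 + 2.6771 + 1.6928 = 6.3700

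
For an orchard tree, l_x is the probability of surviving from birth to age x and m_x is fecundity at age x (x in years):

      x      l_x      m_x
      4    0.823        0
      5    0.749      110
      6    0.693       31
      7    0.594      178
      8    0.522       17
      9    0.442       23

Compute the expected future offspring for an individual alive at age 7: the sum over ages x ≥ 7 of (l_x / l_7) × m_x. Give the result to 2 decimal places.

l_7 = 0.594. Conditional survival from age 7 to x is l_x / l_7.
  x=7: (0.594/0.594) × 178 = 178.0000
  x=8: (0.522/0.594) × 17 = 14.9394
  x=9: (0.442/0.594) × 23 = 17.1145
Sum = 178.0000 + 14.9394 + 17.1145 = 210.0539

210.05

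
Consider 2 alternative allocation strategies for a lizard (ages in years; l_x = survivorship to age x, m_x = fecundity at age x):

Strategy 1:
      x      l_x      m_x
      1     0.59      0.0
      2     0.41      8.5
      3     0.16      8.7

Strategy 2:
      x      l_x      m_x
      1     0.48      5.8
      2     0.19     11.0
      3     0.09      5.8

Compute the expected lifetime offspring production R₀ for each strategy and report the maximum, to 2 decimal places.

5.40

Strategy 1: R₀ = 0.59×0.0 + 0.41×8.5 + 0.16×8.7 = 4.8770
Strategy 2: R₀ = 0.48×5.8 + 0.19×11.0 + 0.09×5.8 = 5.3960
Highest R₀: strategy 2 with 5.3960.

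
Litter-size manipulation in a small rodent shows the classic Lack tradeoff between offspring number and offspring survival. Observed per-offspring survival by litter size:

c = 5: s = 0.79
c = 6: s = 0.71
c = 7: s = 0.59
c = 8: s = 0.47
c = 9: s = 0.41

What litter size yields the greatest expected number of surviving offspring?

6

Expected surviving offspring = c × s(c):
  c=5: 5 × 0.79 = 3.950
  c=6: 6 × 0.71 = 4.260
  c=7: 7 × 0.59 = 4.130
  c=8: 8 × 0.47 = 3.760
  c=9: 9 × 0.41 = 3.690
Maximum at c = 6 (4.260 surviving offspring).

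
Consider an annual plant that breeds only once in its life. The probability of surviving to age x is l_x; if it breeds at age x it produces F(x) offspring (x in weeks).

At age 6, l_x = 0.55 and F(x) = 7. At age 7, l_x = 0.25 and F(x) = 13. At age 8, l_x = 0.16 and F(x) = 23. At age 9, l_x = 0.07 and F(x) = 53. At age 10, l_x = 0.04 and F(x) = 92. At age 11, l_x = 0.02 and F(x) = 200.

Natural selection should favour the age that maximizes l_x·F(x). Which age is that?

11

Expected offspring if breeding at age x = l_x × F(x):
  age 6: 0.55 × 7 = 3.850
  age 7: 0.25 × 13 = 3.250
  age 8: 0.16 × 23 = 3.680
  age 9: 0.07 × 53 = 3.710
  age 10: 0.04 × 92 = 3.680
  age 11: 0.02 × 200 = 4.000
Maximum at age 11 (4.000).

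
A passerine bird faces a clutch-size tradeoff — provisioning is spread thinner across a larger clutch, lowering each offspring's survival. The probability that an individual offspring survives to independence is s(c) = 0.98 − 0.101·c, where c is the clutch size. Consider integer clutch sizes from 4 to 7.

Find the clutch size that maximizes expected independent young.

Expected independent young = c × s(c):
  c=4: 4 × 0.576 = 2.304
  c=5: 5 × 0.475 = 2.375
  c=6: 6 × 0.374 = 2.244
  c=7: 7 × 0.273 = 1.911
Maximum at c = 5 (2.375 independent young).

5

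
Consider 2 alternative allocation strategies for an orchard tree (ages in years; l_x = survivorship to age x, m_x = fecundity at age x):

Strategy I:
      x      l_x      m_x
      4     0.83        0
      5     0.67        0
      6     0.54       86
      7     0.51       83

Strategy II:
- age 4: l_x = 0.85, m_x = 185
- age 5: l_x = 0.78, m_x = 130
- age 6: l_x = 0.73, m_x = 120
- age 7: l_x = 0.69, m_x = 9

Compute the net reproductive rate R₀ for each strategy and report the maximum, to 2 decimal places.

352.46

Strategy I: R₀ = 0.83×0 + 0.67×0 + 0.54×86 + 0.51×83 = 88.7700
Strategy II: R₀ = 0.85×185 + 0.78×130 + 0.73×120 + 0.69×9 = 352.4600
Highest R₀: strategy II with 352.4600.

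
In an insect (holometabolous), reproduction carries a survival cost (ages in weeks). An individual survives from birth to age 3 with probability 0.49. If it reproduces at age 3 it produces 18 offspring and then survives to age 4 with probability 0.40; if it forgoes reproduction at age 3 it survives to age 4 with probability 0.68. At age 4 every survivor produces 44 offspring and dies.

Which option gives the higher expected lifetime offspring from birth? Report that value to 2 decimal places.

breed at age 3: R₀ = 0.49 × (18 + 0.40 × 44) = 0.49 × 35.6000 = 17.4440
delay to age 4: R₀ = 0.49 × (0.68 × 44) = 0.49 × 29.9200 = 14.6608
Higher: breed at age 3 (17.4440).

17.44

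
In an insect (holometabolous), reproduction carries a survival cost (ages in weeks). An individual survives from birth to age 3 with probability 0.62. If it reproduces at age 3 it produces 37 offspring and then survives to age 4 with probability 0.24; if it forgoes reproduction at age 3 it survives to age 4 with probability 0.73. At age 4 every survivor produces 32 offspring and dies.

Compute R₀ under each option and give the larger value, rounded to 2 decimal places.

breed at age 3: R₀ = 0.62 × (37 + 0.24 × 32) = 0.62 × 44.6800 = 27.7016
delay to age 4: R₀ = 0.62 × (0.73 × 32) = 0.62 × 23.3600 = 14.4832
Higher: breed at age 3 (27.7016).

27.70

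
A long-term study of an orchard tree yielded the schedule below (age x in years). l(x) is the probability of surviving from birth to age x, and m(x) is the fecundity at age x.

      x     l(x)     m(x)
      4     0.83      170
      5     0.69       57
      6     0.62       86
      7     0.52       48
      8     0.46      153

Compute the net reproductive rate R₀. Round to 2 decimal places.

329.09

R₀ = Σ l(x) m(x):
  age 4: 0.83 × 170 = 141.1000
  age 5: 0.69 × 57 = 39.3300
  age 6: 0.62 × 86 = 53.3200
  age 7: 0.52 × 48 = 24.9600
  age 8: 0.46 × 153 = 70.3800
R₀ = 141.1000 + 39.3300 + 53.3200 + 24.9600 + 70.3800 = 329.0900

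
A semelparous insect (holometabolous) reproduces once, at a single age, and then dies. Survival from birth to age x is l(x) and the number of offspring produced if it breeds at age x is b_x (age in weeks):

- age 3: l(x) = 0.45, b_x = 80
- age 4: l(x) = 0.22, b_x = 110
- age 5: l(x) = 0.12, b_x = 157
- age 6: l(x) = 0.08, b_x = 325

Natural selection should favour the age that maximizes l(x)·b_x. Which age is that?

3

Expected offspring if breeding at age x = l(x) × b_x:
  age 3: 0.45 × 80 = 36.000
  age 4: 0.22 × 110 = 24.200
  age 5: 0.12 × 157 = 18.840
  age 6: 0.08 × 325 = 26.000
Maximum at age 3 (36.000).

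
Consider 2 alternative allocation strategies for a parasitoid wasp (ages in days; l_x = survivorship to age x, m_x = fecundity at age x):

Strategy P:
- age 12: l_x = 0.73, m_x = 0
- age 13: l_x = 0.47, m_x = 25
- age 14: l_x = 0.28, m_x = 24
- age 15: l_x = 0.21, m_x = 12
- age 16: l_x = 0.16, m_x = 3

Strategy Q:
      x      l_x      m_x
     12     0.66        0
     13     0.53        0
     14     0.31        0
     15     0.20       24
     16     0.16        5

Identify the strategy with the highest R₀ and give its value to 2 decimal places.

Strategy P: R₀ = 0.73×0 + 0.47×25 + 0.28×24 + 0.21×12 + 0.16×3 = 21.4700
Strategy Q: R₀ = 0.66×0 + 0.53×0 + 0.31×0 + 0.20×24 + 0.16×5 = 5.6000
Highest R₀: strategy P with 21.4700.

21.47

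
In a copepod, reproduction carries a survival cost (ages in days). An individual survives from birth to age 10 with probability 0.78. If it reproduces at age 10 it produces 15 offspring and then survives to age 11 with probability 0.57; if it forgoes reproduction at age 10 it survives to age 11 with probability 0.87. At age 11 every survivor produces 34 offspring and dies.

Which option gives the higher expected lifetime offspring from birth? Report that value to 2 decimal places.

26.82

breed at age 10: R₀ = 0.78 × (15 + 0.57 × 34) = 0.78 × 34.3800 = 26.8164
delay to age 11: R₀ = 0.78 × (0.87 × 34) = 0.78 × 29.5800 = 23.0724
Higher: breed at age 10 (26.8164).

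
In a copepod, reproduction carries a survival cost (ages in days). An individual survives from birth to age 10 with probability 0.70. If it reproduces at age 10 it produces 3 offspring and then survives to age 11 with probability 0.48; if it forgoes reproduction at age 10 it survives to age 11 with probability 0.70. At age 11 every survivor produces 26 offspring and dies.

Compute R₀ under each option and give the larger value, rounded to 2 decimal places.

breed at age 10: R₀ = 0.70 × (3 + 0.48 × 26) = 0.70 × 15.4800 = 10.8360
delay to age 11: R₀ = 0.70 × (0.70 × 26) = 0.70 × 18.2000 = 12.7400
Higher: delay to age 11 (12.7400).

12.74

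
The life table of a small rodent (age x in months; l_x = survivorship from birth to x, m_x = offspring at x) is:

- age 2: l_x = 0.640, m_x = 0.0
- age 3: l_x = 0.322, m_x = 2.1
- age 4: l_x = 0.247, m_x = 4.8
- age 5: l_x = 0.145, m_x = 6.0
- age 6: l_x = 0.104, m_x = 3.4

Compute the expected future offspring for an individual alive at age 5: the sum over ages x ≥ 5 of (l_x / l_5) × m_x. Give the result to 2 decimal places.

l_5 = 0.145. Conditional survival from age 5 to x is l_x / l_5.
  x=5: (0.145/0.145) × 6.0 = 6.0000
  x=6: (0.104/0.145) × 3.4 = 2.4386
Sum = 6.0000 + 2.4386 = 8.4386

8.44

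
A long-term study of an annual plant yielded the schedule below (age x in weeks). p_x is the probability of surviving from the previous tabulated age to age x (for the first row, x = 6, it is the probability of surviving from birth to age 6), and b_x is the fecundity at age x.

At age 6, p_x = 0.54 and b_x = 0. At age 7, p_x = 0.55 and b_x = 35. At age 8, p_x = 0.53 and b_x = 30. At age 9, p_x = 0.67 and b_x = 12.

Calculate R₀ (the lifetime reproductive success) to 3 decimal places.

16.383

Survivorship from birth: l_x = p_6·p_7·…·p_x.
  l_6 = 0.54000
  l_7 = 0.29700
  l_8 = 0.15741
  l_9 = 0.10546
R₀ = Σ l_x b_x:
  age 6: 0.54000 × 0 = 0.0000
  age 7: 0.29700 × 35 = 10.3950
  age 8: 0.15741 × 30 = 4.7223
  age 9: 0.10546 × 12 = 1.2655
R₀ = 0.0000 + 10.3950 + 4.7223 + 1.2655 = 16.3828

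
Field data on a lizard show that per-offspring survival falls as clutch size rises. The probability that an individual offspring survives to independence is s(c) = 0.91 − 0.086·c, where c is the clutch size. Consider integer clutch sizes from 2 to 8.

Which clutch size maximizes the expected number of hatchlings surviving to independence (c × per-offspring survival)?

5

Expected hatchlings surviving to independence = c × s(c):
  c=2: 2 × 0.738 = 1.476
  c=3: 3 × 0.652 = 1.956
  c=4: 4 × 0.566 = 2.264
  c=5: 5 × 0.480 = 2.400
  c=6: 6 × 0.394 = 2.364
  c=7: 7 × 0.308 = 2.156
  c=8: 8 × 0.222 = 1.776
Maximum at c = 5 (2.400 hatchlings surviving to independence).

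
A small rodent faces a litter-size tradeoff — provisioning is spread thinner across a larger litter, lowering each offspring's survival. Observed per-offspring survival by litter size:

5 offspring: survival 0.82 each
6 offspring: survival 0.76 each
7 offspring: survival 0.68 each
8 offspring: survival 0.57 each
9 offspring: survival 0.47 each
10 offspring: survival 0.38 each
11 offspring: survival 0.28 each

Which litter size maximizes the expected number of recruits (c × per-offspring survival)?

Expected recruits = c × s(c):
  c=5: 5 × 0.82 = 4.100
  c=6: 6 × 0.76 = 4.560
  c=7: 7 × 0.68 = 4.760
  c=8: 8 × 0.57 = 4.560
  c=9: 9 × 0.47 = 4.230
  c=10: 10 × 0.38 = 3.800
  c=11: 11 × 0.28 = 3.080
Maximum at c = 7 (4.760 recruits).

7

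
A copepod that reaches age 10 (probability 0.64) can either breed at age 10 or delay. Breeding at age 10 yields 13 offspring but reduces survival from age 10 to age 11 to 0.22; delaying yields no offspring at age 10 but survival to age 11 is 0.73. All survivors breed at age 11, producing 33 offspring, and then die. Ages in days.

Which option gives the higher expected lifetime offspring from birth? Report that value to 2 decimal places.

breed at age 10: R₀ = 0.64 × (13 + 0.22 × 33) = 0.64 × 20.2600 = 12.9664
delay to age 11: R₀ = 0.64 × (0.73 × 33) = 0.64 × 24.0900 = 15.4176
Higher: delay to age 11 (15.4176).

15.42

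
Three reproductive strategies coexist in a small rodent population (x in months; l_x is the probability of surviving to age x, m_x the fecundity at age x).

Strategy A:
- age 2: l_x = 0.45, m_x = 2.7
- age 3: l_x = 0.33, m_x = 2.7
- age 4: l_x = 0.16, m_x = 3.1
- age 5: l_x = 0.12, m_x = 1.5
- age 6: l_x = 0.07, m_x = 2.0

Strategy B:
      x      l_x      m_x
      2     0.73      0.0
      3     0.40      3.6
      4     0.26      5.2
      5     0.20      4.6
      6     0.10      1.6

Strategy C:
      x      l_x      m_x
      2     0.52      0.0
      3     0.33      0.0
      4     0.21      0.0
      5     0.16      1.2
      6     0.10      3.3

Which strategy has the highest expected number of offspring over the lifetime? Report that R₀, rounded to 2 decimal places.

Strategy A: R₀ = 0.45×2.7 + 0.33×2.7 + 0.16×3.1 + 0.12×1.5 + 0.07×2.0 = 2.9220
Strategy B: R₀ = 0.73×0.0 + 0.40×3.6 + 0.26×5.2 + 0.20×4.6 + 0.10×1.6 = 3.8720
Strategy C: R₀ = 0.52×0.0 + 0.33×0.0 + 0.21×0.0 + 0.16×1.2 + 0.10×3.3 = 0.5220
Highest R₀: strategy B with 3.8720.

3.87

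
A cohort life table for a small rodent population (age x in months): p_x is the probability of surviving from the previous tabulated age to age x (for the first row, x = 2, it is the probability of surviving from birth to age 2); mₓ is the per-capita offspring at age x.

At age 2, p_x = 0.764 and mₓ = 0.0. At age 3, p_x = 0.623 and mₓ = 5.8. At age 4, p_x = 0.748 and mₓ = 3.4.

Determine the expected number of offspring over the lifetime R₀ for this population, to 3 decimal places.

3.971

Survivorship from birth: l_x = p_2·p_3·…·p_x.
  l_2 = 0.76400
  l_3 = 0.47597
  l_4 = 0.35603
R₀ = Σ l_x mₓ:
  age 2: 0.76400 × 0.0 = 0.0000
  age 3: 0.47597 × 5.8 = 2.7606
  age 4: 0.35603 × 3.4 = 1.2105
R₀ = 0.0000 + 2.7606 + 1.2105 = 3.9711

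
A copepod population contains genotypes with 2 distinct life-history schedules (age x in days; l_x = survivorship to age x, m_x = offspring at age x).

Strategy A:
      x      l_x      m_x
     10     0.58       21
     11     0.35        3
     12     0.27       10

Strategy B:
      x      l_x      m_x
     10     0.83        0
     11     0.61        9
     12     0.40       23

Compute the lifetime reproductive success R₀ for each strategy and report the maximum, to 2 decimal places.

Strategy A: R₀ = 0.58×21 + 0.35×3 + 0.27×10 = 15.9300
Strategy B: R₀ = 0.83×0 + 0.61×9 + 0.40×23 = 14.6900
Highest R₀: strategy A with 15.9300.

15.93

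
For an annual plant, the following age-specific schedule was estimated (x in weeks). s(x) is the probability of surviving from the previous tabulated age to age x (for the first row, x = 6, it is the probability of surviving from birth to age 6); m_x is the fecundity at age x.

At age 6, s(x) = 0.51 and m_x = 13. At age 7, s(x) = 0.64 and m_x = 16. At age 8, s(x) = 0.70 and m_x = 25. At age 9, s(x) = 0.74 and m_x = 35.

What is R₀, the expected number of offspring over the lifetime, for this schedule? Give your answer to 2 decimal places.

23.48

Survivorship from birth: l_x = s_6·s_7·…·s_x.
  l_6 = 0.51000
  l_7 = 0.32640
  l_8 = 0.22848
  l_9 = 0.16908
R₀ = Σ l_x m_x:
  age 6: 0.51000 × 13 = 6.6300
  age 7: 0.32640 × 16 = 5.2224
  age 8: 0.22848 × 25 = 5.7120
  age 9: 0.16908 × 35 = 5.9178
R₀ = 6.6300 + 5.2224 + 5.7120 + 5.9178 = 23.4822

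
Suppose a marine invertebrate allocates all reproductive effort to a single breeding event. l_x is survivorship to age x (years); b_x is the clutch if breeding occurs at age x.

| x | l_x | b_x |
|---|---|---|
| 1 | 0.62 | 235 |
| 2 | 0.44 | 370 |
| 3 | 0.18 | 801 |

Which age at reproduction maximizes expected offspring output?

2

Expected offspring if breeding at age x = l_x × b_x:
  age 1: 0.62 × 235 = 145.700
  age 2: 0.44 × 370 = 162.800
  age 3: 0.18 × 801 = 144.180
Maximum at age 2 (162.800).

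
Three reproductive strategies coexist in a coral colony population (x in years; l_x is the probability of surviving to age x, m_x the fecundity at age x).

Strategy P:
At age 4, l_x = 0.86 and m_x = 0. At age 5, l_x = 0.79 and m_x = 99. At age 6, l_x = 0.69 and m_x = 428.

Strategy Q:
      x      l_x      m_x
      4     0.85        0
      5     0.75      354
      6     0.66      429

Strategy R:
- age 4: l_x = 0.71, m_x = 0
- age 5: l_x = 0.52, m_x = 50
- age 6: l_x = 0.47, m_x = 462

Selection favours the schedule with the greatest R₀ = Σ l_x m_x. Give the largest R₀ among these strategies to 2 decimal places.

Strategy P: R₀ = 0.86×0 + 0.79×99 + 0.69×428 = 373.5300
Strategy Q: R₀ = 0.85×0 + 0.75×354 + 0.66×429 = 548.6400
Strategy R: R₀ = 0.71×0 + 0.52×50 + 0.47×462 = 243.1400
Highest R₀: strategy Q with 548.6400.

548.64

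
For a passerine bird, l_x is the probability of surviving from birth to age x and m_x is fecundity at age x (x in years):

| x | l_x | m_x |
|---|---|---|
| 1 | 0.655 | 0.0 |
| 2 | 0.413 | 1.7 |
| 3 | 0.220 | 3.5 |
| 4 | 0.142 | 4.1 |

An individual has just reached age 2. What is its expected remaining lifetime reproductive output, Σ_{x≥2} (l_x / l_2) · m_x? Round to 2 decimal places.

4.97

l_2 = 0.413. Conditional survival from age 2 to x is l_x / l_2.
  x=2: (0.413/0.413) × 1.7 = 1.7000
  x=3: (0.220/0.413) × 3.5 = 1.8644
  x=4: (0.142/0.413) × 4.1 = 1.4097
Sum = 1.7000 + 1.8644 + 1.4097 = 4.9741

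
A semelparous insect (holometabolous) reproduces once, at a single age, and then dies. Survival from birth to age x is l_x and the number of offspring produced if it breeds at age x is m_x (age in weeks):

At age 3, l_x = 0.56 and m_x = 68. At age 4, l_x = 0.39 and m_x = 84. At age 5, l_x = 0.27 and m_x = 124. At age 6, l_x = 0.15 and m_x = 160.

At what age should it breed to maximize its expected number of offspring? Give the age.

3

Expected offspring if breeding at age x = l_x × m_x:
  age 3: 0.56 × 68 = 38.080
  age 4: 0.39 × 84 = 32.760
  age 5: 0.27 × 124 = 33.480
  age 6: 0.15 × 160 = 24.000
Maximum at age 3 (38.080).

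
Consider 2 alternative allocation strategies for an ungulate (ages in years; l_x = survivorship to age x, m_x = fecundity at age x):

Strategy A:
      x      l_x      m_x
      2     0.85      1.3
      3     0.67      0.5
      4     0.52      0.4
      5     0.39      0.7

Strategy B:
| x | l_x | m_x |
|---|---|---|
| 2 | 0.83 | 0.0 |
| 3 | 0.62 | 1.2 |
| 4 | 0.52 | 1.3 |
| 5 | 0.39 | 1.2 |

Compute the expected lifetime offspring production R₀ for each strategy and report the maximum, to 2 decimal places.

Strategy A: R₀ = 0.85×1.3 + 0.67×0.5 + 0.52×0.4 + 0.39×0.7 = 1.9210
Strategy B: R₀ = 0.83×0.0 + 0.62×1.2 + 0.52×1.3 + 0.39×1.2 = 1.8880
Highest R₀: strategy A with 1.9210.

1.92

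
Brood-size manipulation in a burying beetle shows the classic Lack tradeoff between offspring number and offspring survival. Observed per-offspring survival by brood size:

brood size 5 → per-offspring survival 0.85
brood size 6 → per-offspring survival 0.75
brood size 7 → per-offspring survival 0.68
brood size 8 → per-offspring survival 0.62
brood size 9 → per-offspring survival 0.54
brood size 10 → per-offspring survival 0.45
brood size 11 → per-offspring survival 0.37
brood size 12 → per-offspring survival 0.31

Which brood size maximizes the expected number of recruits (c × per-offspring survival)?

Expected recruits = c × s(c):
  c=5: 5 × 0.85 = 4.250
  c=6: 6 × 0.75 = 4.500
  c=7: 7 × 0.68 = 4.760
  c=8: 8 × 0.62 = 4.960
  c=9: 9 × 0.54 = 4.860
  c=10: 10 × 0.45 = 4.500
  c=11: 11 × 0.37 = 4.070
  c=12: 12 × 0.31 = 3.720
Maximum at c = 8 (4.960 recruits).

8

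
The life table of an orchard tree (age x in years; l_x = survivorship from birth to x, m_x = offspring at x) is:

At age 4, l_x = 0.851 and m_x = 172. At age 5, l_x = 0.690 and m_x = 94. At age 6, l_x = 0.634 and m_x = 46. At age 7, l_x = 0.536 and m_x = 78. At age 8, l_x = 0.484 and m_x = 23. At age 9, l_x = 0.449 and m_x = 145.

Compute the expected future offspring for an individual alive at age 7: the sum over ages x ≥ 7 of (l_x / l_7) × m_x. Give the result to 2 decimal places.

220.23

l_7 = 0.536. Conditional survival from age 7 to x is l_x / l_7.
  x=7: (0.536/0.536) × 78 = 78.0000
  x=8: (0.484/0.536) × 23 = 20.7687
  x=9: (0.449/0.536) × 145 = 121.4646
Sum = 78.0000 + 20.7687 + 121.4646 = 220.2332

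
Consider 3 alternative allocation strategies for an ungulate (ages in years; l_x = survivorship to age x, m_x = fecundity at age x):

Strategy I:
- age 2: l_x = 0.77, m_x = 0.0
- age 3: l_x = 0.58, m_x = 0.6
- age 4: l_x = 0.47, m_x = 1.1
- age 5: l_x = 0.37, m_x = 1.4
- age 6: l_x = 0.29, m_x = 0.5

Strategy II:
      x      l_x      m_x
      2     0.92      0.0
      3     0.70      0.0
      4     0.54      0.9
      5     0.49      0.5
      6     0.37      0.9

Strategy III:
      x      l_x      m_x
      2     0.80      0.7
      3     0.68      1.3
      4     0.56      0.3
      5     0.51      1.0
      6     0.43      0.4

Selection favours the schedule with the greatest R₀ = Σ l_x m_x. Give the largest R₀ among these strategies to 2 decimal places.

2.29

Strategy I: R₀ = 0.77×0.0 + 0.58×0.6 + 0.47×1.1 + 0.37×1.4 + 0.29×0.5 = 1.5280
Strategy II: R₀ = 0.92×0.0 + 0.70×0.0 + 0.54×0.9 + 0.49×0.5 + 0.37×0.9 = 1.0640
Strategy III: R₀ = 0.80×0.7 + 0.68×1.3 + 0.56×0.3 + 0.51×1.0 + 0.43×0.4 = 2.2940
Highest R₀: strategy III with 2.2940.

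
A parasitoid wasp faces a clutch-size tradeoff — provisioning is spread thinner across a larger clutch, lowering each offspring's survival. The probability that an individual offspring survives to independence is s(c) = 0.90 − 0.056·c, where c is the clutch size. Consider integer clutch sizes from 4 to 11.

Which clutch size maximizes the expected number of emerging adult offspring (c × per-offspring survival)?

8

Expected emerging adult offspring = c × s(c):
  c=4: 4 × 0.676 = 2.704
  c=5: 5 × 0.620 = 3.100
  c=6: 6 × 0.564 = 3.384
  c=7: 7 × 0.508 = 3.556
  c=8: 8 × 0.452 = 3.616
  c=9: 9 × 0.396 = 3.564
  c=10: 10 × 0.340 = 3.400
  c=11: 11 × 0.284 = 3.124
Maximum at c = 8 (3.616 emerging adult offspring).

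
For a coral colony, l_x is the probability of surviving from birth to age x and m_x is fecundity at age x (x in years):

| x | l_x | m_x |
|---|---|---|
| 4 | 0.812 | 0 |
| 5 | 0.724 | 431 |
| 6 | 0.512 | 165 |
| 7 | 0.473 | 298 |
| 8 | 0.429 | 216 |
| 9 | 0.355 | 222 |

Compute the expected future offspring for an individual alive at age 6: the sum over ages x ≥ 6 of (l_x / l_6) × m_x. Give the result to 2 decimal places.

775.21

l_6 = 0.512. Conditional survival from age 6 to x is l_x / l_6.
  x=6: (0.512/0.512) × 165 = 165.0000
  x=7: (0.473/0.512) × 298 = 275.3008
  x=8: (0.429/0.512) × 216 = 180.9844
  x=9: (0.355/0.512) × 222 = 153.9258
Sum = 165.0000 + 275.3008 + 180.9844 + 153.9258 = 775.2109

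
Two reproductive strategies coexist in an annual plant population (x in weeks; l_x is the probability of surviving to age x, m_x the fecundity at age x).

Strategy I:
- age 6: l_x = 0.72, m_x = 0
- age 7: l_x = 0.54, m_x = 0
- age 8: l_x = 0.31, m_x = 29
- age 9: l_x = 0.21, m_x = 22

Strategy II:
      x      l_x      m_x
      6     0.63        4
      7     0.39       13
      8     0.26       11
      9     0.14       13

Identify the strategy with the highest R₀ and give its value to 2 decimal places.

13.61

Strategy I: R₀ = 0.72×0 + 0.54×0 + 0.31×29 + 0.21×22 = 13.6100
Strategy II: R₀ = 0.63×4 + 0.39×13 + 0.26×11 + 0.14×13 = 12.2700
Highest R₀: strategy I with 13.6100.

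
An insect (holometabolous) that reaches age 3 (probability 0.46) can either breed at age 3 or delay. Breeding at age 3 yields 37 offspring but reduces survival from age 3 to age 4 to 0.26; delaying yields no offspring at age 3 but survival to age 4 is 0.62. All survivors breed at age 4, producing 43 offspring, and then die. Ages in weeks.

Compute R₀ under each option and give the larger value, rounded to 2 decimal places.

22.16

breed at age 3: R₀ = 0.46 × (37 + 0.26 × 43) = 0.46 × 48.1800 = 22.1628
delay to age 4: R₀ = 0.46 × (0.62 × 43) = 0.46 × 26.6600 = 12.2636
Higher: breed at age 3 (22.1628).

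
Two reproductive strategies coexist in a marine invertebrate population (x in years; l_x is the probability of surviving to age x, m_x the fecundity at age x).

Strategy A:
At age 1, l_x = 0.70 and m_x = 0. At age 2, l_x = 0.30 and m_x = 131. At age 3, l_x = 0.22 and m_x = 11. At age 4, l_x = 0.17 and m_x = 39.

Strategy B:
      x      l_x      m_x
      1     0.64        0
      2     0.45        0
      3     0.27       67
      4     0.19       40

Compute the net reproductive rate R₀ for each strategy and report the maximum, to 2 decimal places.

Strategy A: R₀ = 0.70×0 + 0.30×131 + 0.22×11 + 0.17×39 = 48.3500
Strategy B: R₀ = 0.64×0 + 0.45×0 + 0.27×67 + 0.19×40 = 25.6900
Highest R₀: strategy A with 48.3500.

48.35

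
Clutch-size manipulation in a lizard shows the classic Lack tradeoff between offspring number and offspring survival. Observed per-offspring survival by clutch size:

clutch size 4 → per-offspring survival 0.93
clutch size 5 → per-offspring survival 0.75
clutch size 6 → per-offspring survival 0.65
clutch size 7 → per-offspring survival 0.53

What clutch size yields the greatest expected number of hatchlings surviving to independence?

6

Expected hatchlings surviving to independence = c × s(c):
  c=4: 4 × 0.93 = 3.720
  c=5: 5 × 0.75 = 3.750
  c=6: 6 × 0.65 = 3.900
  c=7: 7 × 0.53 = 3.710
Maximum at c = 6 (3.900 hatchlings surviving to independence).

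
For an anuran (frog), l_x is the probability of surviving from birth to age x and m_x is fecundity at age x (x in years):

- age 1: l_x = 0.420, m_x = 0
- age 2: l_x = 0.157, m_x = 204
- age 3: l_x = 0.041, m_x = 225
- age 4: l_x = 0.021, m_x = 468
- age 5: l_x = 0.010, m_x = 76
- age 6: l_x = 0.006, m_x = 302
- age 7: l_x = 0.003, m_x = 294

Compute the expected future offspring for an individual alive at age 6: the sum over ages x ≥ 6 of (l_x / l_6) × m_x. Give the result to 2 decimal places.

449.00

l_6 = 0.006. Conditional survival from age 6 to x is l_x / l_6.
  x=6: (0.006/0.006) × 302 = 302.0000
  x=7: (0.003/0.006) × 294 = 147.0000
Sum = 302.0000 + 147.0000 = 449.0000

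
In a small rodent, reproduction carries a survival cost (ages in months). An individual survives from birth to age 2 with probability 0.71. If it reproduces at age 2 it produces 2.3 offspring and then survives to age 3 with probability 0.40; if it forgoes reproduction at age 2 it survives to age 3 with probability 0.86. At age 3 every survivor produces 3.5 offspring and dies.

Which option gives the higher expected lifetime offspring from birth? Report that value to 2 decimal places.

breed at age 2: R₀ = 0.71 × (2.3 + 0.40 × 3.5) = 0.71 × 3.7000 = 2.6270
delay to age 3: R₀ = 0.71 × (0.86 × 3.5) = 0.71 × 3.0100 = 2.1371
Higher: breed at age 2 (2.6270).

2.63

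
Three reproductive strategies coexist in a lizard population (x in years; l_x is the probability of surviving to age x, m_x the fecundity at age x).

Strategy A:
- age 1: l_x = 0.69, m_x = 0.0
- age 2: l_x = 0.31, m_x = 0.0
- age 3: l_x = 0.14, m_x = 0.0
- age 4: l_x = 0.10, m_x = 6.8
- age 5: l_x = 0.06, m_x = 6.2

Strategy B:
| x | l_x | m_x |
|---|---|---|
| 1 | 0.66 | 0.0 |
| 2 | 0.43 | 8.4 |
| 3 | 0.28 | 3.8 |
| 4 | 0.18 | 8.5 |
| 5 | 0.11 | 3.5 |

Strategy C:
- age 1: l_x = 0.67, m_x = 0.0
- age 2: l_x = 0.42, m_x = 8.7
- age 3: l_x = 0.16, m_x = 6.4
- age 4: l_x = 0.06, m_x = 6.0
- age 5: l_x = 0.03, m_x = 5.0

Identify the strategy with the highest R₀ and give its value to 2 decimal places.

6.59

Strategy A: R₀ = 0.69×0.0 + 0.31×0.0 + 0.14×0.0 + 0.10×6.8 + 0.06×6.2 = 1.0520
Strategy B: R₀ = 0.66×0.0 + 0.43×8.4 + 0.28×3.8 + 0.18×8.5 + 0.11×3.5 = 6.5910
Strategy C: R₀ = 0.67×0.0 + 0.42×8.7 + 0.16×6.4 + 0.06×6.0 + 0.03×5.0 = 5.1880
Highest R₀: strategy B with 6.5910.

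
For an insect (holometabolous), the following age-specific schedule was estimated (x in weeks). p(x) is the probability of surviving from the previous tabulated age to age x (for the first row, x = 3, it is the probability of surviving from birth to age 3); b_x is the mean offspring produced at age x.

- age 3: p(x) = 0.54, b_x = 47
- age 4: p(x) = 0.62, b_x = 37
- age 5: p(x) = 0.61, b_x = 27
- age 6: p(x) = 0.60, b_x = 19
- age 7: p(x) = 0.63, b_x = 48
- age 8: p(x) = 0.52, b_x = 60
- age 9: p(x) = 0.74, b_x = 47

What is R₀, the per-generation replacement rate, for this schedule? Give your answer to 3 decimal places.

53.120

Survivorship from birth: l_x = p_3·p_4·…·p_x.
  l_3 = 0.54000
  l_4 = 0.33480
  l_5 = 0.20423
  l_6 = 0.12254
  l_7 = 0.07720
  l_8 = 0.04014
  l_9 = 0.02971
R₀ = Σ l_x b_x:
  age 3: 0.54000 × 47 = 25.3800
  age 4: 0.33480 × 37 = 12.3876
  age 5: 0.20423 × 27 = 5.5142
  age 6: 0.12254 × 19 = 2.3283
  age 7: 0.07720 × 48 = 3.7056
  age 8: 0.04014 × 60 = 2.4084
  age 9: 0.02971 × 47 = 1.3964
R₀ = 25.3800 + 12.3876 + 5.5142 + 2.3283 + 3.7056 + 2.4084 + 1.3964 = 53.1204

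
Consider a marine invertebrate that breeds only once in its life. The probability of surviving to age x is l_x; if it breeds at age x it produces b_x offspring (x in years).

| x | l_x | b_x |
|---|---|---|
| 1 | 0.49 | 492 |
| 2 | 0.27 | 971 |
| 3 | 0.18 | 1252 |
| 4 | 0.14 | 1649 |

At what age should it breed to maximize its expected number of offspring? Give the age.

Expected offspring if breeding at age x = l_x × b_x:
  age 1: 0.49 × 492 = 241.080
  age 2: 0.27 × 971 = 262.170
  age 3: 0.18 × 1252 = 225.360
  age 4: 0.14 × 1649 = 230.860
Maximum at age 2 (262.170).

2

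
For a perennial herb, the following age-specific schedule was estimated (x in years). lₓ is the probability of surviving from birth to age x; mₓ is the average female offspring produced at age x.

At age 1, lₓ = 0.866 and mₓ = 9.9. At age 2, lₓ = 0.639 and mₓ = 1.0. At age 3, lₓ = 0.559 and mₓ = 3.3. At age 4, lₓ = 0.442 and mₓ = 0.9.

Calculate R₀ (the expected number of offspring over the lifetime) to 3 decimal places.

11.455

R₀ = Σ lₓ mₓ:
  age 1: 0.866 × 9.9 = 8.5734
  age 2: 0.639 × 1.0 = 0.6390
  age 3: 0.559 × 3.3 = 1.8447
  age 4: 0.442 × 0.9 = 0.3978
R₀ = 8.5734 + 0.6390 + 1.8447 + 0.3978 = 11.4549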